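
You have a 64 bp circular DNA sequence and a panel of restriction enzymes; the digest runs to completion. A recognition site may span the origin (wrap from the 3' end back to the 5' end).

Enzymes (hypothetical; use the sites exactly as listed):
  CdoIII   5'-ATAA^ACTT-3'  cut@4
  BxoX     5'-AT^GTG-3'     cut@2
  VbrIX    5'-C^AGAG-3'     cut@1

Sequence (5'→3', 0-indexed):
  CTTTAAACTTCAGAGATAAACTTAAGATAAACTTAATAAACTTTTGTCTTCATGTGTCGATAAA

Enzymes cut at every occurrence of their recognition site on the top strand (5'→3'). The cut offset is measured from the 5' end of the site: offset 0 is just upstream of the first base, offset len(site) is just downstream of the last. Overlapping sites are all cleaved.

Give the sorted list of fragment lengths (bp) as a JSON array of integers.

[8,9,10,11,12,14]

Site scan:
  CdoIII ATAAACTT/4: at [15, 26, 35, 59] ⇒ [19, 30, 39, 63]
  BxoX ATGTG/2: at [51] ⇒ [53]
  VbrIX CAGAG/1: at [10] ⇒ [11]

All cut coordinates (distinct, sorted): [11, 19, 30, 39, 53, 63]

Fragment lengths:
  11→19: 8 bp
  19→30: 11 bp
  30→39: 9 bp
  39→53: 14 bp
  53→63: 10 bp
  63→11 (wrap): 64-63+11 = 12 bp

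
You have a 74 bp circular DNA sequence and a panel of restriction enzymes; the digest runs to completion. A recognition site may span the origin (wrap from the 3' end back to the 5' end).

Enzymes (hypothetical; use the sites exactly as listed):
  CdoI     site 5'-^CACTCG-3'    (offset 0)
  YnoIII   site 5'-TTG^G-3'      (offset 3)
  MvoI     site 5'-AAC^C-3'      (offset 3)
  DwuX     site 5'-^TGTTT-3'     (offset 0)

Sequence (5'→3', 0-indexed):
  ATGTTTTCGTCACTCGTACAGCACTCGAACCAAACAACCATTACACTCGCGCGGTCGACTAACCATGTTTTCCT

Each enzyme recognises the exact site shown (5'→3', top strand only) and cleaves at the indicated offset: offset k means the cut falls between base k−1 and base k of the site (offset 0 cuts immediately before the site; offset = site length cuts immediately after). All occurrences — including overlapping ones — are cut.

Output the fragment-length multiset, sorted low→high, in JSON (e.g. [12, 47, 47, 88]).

[2,5,8,9,9,10,11,20]

Per-enzyme occurrences:
  CdoI CACTCG/0: at [10, 21, 43] ⇒ [10, 21, 43]
  YnoIII (TTGG, off=3): no sites
  MvoI AACC/3: at [27, 35, 60] ⇒ [30, 38, 63]
  DwuX TGTTT/0: at [1, 65] ⇒ [1, 65]

All cut coordinates (distinct, sorted): [1, 10, 21, 30, 38, 43, 63, 65]

Fragment lengths:
  1→10: 9 bp
  10→21: 11 bp
  21→30: 9 bp
  30→38: 8 bp
  38→43: 5 bp
  43→63: 20 bp
  63→65: 2 bp
  65→1 (wrap): 74-65+1 = 10 bp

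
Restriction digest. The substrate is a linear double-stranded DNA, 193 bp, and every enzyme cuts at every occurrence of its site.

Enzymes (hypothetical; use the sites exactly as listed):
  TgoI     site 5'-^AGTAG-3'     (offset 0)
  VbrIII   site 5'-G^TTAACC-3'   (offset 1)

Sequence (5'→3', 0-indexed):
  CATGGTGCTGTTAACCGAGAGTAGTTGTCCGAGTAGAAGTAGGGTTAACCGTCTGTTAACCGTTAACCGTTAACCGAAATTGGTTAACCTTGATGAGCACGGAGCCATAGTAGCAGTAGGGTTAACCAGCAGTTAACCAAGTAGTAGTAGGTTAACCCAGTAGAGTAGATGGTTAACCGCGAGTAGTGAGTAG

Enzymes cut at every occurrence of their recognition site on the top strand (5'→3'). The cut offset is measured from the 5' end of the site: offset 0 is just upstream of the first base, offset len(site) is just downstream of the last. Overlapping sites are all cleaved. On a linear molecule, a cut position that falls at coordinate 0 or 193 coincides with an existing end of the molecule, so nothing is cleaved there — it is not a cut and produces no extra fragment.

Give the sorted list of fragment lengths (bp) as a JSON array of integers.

Site scan:
  TgoI (AGTAG, off=0): starts [19, 31, 37, 108, 114, 139, 142, 145, 158, 163, 181, 188] → cuts [19, 31, 37, 108, 114, 139, 142, 145, 158, 163, 181, 188]
  VbrIII (GTTAACC, off=1): starts [9, 43, 54, 61, 68, 82, 120, 131, 150, 171] → cuts [10, 44, 55, 62, 69, 83, 121, 132, 151, 172]

All cut coordinates (distinct, sorted): [10, 19, 31, 37, 44, 55, 62, 69, 83, 108, 114, 121, 132, 139, 142, 145, 151, 158, 163, 172, 181, 188]

Fragments:
  [0,10): 10 bp
  [10,19): 9 bp
  [19,31): 12 bp
  [31,37): 6 bp
  [37,44): 7 bp
  [44,55): 11 bp
  [55,62): 7 bp
  [62,69): 7 bp
  [69,83): 14 bp
  [83,108): 25 bp
  [108,114): 6 bp
  [114,121): 7 bp
  [121,132): 11 bp
  [132,139): 7 bp
  [139,142): 3 bp
  [142,145): 3 bp
  [145,151): 6 bp
  [151,158): 7 bp
  [158,163): 5 bp
  [163,172): 9 bp
  [172,181): 9 bp
  [181,188): 7 bp
  [188,193): 5 bp

[3,3,5,5,6,6,6,7,7,7,7,7,7,7,9,9,9,10,11,11,12,14,25]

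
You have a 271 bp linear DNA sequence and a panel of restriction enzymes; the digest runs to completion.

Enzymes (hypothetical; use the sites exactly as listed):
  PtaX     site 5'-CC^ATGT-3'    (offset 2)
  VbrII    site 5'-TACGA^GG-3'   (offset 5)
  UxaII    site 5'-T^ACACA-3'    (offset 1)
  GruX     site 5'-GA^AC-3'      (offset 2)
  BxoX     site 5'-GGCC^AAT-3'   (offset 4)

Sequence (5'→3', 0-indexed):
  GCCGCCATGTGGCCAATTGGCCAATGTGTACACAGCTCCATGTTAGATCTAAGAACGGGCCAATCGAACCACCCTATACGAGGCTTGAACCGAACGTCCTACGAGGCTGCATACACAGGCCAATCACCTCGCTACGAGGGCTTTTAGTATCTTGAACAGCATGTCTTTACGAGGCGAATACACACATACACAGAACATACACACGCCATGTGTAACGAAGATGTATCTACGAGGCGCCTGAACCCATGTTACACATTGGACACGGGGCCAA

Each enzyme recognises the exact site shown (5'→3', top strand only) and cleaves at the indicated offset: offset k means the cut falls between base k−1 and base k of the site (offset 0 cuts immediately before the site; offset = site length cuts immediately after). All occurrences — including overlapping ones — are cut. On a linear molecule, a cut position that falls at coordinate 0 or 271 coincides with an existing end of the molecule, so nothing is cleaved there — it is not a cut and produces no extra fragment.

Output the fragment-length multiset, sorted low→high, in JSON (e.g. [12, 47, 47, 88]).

Per-enzyme occurrences:
  PtaX (CCATGT, off=2): starts [4, 37, 205, 243] → cuts [6, 39, 207, 245]
  VbrII (TACGAGG, off=5): starts [76, 99, 132, 167, 227] → cuts [81, 104, 137, 172, 232]
  UxaII (TACACA, off=1): starts [28, 111, 178, 186, 197, 249] → cuts [29, 112, 179, 187, 198, 250]
  GruX (GAAC, off=2): starts [52, 65, 86, 91, 153, 192, 239] → cuts [54, 67, 88, 93, 155, 194, 241]
  BxoX (GGCCAAT, off=4): starts [10, 18, 57, 117] → cuts [14, 22, 61, 121]

Pooled cuts: [6, 14, 22, 29, 39, 54, 61, 67, 81, 88, 93, 104, 112, 121, 137, 155, 172, 179, 187, 194, 198, 207, 232, 241, 245, 250]

Fragments:
  [0,6): 6 bp
  [6,14): 8 bp
  [14,22): 8 bp
  [22,29): 7 bp
  [29,39): 10 bp
  [39,54): 15 bp
  [54,61): 7 bp
  [61,67): 6 bp
  [67,81): 14 bp
  [81,88): 7 bp
  [88,93): 5 bp
  [93,104): 11 bp
  [104,112): 8 bp
  [112,121): 9 bp
  [121,137): 16 bp
  [137,155): 18 bp
  [155,172): 17 bp
  [172,179): 7 bp
  [179,187): 8 bp
  [187,194): 7 bp
  [194,198): 4 bp
  [198,207): 9 bp
  [207,232): 25 bp
  [232,241): 9 bp
  [241,245): 4 bp
  [245,250): 5 bp
  [250,271): 21 bp

[4,4,5,5,6,6,7,7,7,7,7,8,8,8,8,9,9,9,10,11,14,15,16,17,18,21,25]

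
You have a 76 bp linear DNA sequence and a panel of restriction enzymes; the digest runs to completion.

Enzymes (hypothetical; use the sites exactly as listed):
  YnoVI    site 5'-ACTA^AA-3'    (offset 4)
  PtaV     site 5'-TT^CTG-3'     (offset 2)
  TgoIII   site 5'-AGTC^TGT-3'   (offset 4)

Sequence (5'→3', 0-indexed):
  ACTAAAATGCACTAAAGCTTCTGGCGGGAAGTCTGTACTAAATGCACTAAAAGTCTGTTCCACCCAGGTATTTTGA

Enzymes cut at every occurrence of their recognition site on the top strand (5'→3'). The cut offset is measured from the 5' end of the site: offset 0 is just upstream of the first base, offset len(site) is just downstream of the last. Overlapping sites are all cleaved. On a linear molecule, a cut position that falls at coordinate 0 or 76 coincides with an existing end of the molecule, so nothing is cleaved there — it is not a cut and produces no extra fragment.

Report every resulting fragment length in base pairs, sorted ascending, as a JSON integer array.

[4,6,6,7,9,10,13,21]

Site scan:
  YnoVI (ACTAAA, off=4): starts [0, 10, 36, 45] → cuts [4, 14, 40, 49]
  PtaV (TTCTG, off=2): starts [18] → cuts [20]
  TgoIII (AGTCTGT, off=4): starts [29, 51] → cuts [33, 55]

All cut coordinates (distinct, sorted): [4, 14, 20, 33, 40, 49, 55]

Fragment lengths:
  [0,4): 4 bp
  [4,14): 10 bp
  [14,20): 6 bp
  [20,33): 13 bp
  [33,40): 7 bp
  [40,49): 9 bp
  [49,55): 6 bp
  [55,76): 21 bp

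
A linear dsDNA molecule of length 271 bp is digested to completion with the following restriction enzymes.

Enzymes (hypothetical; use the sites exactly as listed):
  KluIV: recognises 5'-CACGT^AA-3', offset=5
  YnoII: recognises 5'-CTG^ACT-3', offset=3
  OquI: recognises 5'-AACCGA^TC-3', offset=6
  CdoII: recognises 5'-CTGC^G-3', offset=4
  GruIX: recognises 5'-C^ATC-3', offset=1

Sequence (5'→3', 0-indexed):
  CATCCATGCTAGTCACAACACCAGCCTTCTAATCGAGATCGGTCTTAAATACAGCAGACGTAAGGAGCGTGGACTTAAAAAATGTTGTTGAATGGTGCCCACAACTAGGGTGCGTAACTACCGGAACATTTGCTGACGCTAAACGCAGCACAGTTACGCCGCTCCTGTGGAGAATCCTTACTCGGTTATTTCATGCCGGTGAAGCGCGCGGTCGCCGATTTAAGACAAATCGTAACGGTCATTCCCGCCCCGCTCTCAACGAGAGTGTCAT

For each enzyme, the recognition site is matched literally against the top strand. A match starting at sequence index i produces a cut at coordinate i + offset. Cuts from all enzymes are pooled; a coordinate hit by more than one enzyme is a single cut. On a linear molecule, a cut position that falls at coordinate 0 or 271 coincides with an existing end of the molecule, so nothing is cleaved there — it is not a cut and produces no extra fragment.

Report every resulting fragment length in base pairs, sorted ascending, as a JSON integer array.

Site scan:
  KluIV (CACGTAA, off=5): no sites
  YnoII (CTGACT, off=3): no sites
  OquI (AACCGATC, off=6): no sites
  CdoII (CTGCG, off=4): no sites
  GruIX (CATC, off=1): starts [0] → cuts [1]

Pooled cuts: [1]

Fragments:
  [0,1): 1 bp
  [1,271): 270 bp

[1,270]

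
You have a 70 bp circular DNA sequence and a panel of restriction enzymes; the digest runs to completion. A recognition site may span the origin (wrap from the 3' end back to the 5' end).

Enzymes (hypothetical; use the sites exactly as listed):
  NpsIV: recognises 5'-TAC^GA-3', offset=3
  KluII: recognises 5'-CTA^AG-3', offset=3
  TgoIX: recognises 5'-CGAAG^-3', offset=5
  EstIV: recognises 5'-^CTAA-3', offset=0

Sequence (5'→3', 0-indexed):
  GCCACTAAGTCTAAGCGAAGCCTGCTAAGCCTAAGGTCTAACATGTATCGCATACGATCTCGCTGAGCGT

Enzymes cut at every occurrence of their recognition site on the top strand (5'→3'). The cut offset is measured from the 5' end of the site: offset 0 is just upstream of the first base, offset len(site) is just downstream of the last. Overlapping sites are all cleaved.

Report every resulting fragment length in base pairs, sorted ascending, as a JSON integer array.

[3,3,3,3,3,3,4,4,7,18,19]

Per-enzyme occurrences:
  NpsIV TACGA/3: at [52] ⇒ [55]
  KluII CTAAG/3: at [4, 10, 24, 30] ⇒ [7, 13, 27, 33]
  TgoIX CGAAG/5: at [15] ⇒ [20]
  EstIV CTAA/0: at [4, 10, 24, 30, 37] ⇒ [4, 10, 24, 30, 37]

Pooled cuts: [4, 7, 10, 13, 20, 24, 27, 30, 33, 37, 55]

Fragments:
  4→7: 3 bp
  7→10: 3 bp
  10→13: 3 bp
  13→20: 7 bp
  20→24: 4 bp
  24→27: 3 bp
  27→30: 3 bp
  30→33: 3 bp
  33→37: 4 bp
  37→55: 18 bp
  55→4 (wrap): 70-55+4 = 19 bp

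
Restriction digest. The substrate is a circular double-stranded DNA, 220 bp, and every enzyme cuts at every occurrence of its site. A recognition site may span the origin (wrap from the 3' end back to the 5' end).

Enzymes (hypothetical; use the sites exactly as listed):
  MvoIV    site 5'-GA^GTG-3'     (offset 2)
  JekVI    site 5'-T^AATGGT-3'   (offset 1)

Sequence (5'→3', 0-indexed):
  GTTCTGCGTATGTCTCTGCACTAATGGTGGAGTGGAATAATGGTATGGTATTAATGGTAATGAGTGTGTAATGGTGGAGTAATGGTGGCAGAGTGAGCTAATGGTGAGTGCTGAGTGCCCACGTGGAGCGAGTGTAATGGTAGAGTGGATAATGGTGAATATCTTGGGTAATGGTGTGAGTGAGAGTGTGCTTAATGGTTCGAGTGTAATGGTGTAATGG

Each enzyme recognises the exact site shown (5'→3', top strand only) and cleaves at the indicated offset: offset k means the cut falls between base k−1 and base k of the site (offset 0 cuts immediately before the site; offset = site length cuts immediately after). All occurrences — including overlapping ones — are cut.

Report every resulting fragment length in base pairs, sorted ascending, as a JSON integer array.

Scan for sites:
  MvoIV (GAGTG, off=2): starts [29, 61, 90, 105, 112, 129, 142, 177, 183, 201] → cuts [31, 63, 92, 107, 114, 131, 144, 179, 185, 203]
  JekVI (TAATGGT, off=1): starts [21, 37, 51, 68, 79, 98, 134, 149, 168, 192, 206] → cuts [22, 38, 52, 69, 80, 99, 135, 150, 169, 193, 207]

All cut coordinates (distinct, sorted): [22, 31, 38, 52, 63, 69, 80, 92, 99, 107, 114, 131, 135, 144, 150, 169, 179, 185, 193, 203, 207]

Fragments:
  22→31: 9 bp
  31→38: 7 bp
  38→52: 14 bp
  52→63: 11 bp
  63→69: 6 bp
  69→80: 11 bp
  80→92: 12 bp
  92→99: 7 bp
  99→107: 8 bp
  107→114: 7 bp
  114→131: 17 bp
  131→135: 4 bp
  135→144: 9 bp
  144→150: 6 bp
  150→169: 19 bp
  169→179: 10 bp
  179→185: 6 bp
  185→193: 8 bp
  193→203: 10 bp
  203→207: 4 bp
  207→22 (wrap): 220-207+22 = 35 bp

[4,4,6,6,6,7,7,7,8,8,9,9,10,10,11,11,12,14,17,19,35]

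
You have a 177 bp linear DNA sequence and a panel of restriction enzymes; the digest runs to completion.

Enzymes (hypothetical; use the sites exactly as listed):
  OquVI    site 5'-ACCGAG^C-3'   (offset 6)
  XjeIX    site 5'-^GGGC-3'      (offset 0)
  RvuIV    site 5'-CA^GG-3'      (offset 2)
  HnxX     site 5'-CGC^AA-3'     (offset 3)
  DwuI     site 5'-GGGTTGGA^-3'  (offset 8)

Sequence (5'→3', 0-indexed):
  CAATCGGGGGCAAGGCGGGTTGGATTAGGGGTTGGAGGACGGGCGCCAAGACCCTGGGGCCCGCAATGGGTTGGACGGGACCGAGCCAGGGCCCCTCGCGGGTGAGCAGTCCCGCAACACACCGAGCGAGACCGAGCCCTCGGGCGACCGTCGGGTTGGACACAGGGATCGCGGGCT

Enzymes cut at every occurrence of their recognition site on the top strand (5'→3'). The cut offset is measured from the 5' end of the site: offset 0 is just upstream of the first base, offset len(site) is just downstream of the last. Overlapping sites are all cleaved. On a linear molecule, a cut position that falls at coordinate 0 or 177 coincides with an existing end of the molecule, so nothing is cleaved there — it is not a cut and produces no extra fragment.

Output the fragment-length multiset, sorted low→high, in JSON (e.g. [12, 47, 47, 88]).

[3,4,4,5,5,7,8,8,10,10,11,11,12,16,17,19,27]

Scan for sites:
  OquVI (ACCGAGC, off=6): starts [79, 120, 130] → cuts [85, 126, 136]
  XjeIX (GGGC, off=0): starts [7, 40, 56, 88, 141, 172] → cuts [7, 40, 56, 88, 141, 172]
  RvuIV (CAGG, off=2): starts [86, 162] → cuts [88, 164]
  HnxX (CGCAA, off=3): starts [61, 112] → cuts [64, 115]
  DwuI (GGGTTGGA, off=8): starts [16, 28, 67, 152] → cuts [24, 36, 75, 160]

All cut coordinates (distinct, sorted): [7, 24, 36, 40, 56, 64, 75, 85, 88, 115, 126, 136, 141, 160, 164, 172]

Fragments:
  [0,7): 7 bp
  [7,24): 17 bp
  [24,36): 12 bp
  [36,40): 4 bp
  [40,56): 16 bp
  [56,64): 8 bp
  [64,75): 11 bp
  [75,85): 10 bp
  [85,88): 3 bp
  [88,115): 27 bp
  [115,126): 11 bp
  [126,136): 10 bp
  [136,141): 5 bp
  [141,160): 19 bp
  [160,164): 4 bp
  [164,172): 8 bp
  [172,177): 5 bp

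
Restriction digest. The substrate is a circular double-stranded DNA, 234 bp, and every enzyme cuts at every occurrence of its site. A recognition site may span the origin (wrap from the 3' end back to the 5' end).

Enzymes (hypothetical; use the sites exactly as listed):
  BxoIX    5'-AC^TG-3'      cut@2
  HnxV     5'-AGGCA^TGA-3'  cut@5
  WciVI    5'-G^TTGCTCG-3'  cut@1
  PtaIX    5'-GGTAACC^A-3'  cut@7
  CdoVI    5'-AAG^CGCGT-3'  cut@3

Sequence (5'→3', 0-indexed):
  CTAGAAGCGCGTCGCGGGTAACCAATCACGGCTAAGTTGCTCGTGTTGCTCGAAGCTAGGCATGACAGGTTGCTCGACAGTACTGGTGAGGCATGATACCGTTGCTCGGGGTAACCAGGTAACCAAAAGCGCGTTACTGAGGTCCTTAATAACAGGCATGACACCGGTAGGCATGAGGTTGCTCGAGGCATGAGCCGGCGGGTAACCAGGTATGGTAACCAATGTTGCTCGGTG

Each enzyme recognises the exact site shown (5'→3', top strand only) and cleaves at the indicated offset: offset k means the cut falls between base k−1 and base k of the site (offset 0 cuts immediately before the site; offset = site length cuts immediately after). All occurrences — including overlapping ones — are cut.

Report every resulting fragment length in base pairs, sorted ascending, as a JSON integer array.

Per-enzyme occurrences:
  BxoIX (ACTG, off=2): starts [81, 135] → cuts [83, 137]
  HnxV (AGGCATGA, off=5): starts [57, 88, 153, 168, 185] → cuts [62, 93, 158, 173, 190]
  WciVI (GTTGCTCG, off=1): starts [35, 44, 68, 100, 177, 223] → cuts [36, 45, 69, 101, 178, 224]
  PtaIX (GGTAACCA, off=7): starts [16, 109, 117, 200, 213] → cuts [23, 116, 124, 207, 220]
  CdoVI (AAGCGCGT, off=3): starts [4, 126] → cuts [7, 129]

Pooled cuts: [7, 23, 36, 45, 62, 69, 83, 93, 101, 116, 124, 129, 137, 158, 173, 178, 190, 207, 220, 224]

Fragment lengths:
  7→23: 16 bp
  23→36: 13 bp
  36→45: 9 bp
  45→62: 17 bp
  62→69: 7 bp
  69→83: 14 bp
  83→93: 10 bp
  93→101: 8 bp
  101→116: 15 bp
  116→124: 8 bp
  124→129: 5 bp
  129→137: 8 bp
  137→158: 21 bp
  158→173: 15 bp
  173→178: 5 bp
  178→190: 12 bp
  190→207: 17 bp
  207→220: 13 bp
  220→224: 4 bp
  224→7 (wrap): 234-224+7 = 17 bp

[4,5,5,7,8,8,8,9,10,12,13,13,14,15,15,16,17,17,17,21]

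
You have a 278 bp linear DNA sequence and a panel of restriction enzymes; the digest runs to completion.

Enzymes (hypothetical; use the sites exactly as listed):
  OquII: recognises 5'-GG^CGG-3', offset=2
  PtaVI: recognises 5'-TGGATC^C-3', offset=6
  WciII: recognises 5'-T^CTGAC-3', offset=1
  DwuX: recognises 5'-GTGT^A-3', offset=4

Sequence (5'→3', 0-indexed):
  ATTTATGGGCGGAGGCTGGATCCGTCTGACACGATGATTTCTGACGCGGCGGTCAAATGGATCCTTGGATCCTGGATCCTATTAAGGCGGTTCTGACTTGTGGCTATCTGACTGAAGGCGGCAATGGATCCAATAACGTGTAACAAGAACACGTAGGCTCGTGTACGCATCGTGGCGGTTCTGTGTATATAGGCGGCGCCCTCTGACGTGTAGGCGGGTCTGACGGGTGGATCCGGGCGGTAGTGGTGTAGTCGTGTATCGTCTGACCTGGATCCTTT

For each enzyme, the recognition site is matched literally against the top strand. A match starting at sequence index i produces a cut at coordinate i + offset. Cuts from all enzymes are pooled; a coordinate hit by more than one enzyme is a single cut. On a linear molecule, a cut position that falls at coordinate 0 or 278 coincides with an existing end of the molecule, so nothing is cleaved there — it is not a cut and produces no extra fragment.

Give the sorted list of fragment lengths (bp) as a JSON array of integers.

[3,3,4,4,5,5,5,7,7,8,8,9,9,9,9,9,11,11,11,11,12,12,12,13,14,14,15,15,23]

Scan for sites:
  OquII (GGCGG, off=2): starts [7, 47, 85, 116, 173, 191, 212, 235] → cuts [9, 49, 87, 118, 175, 193, 214, 237]
  PtaVI (TGGATCC, off=6): starts [16, 57, 65, 72, 124, 227, 268] → cuts [22, 63, 71, 78, 130, 233, 274]
  WciII (TCTGAC, off=1): starts [24, 39, 91, 106, 201, 218, 261] → cuts [25, 40, 92, 107, 202, 219, 262]
  DwuX (GTGTA, off=4): starts [137, 160, 182, 207, 245, 253] → cuts [141, 164, 186, 211, 249, 257]

All cut coordinates (distinct, sorted): [9, 22, 25, 40, 49, 63, 71, 78, 87, 92, 107, 118, 130, 141, 164, 175, 186, 193, 202, 211, 214, 219, 233, 237, 249, 257, 262, 274]

Fragment lengths:
  [0,9): 9 bp
  [9,22): 13 bp
  [22,25): 3 bp
  [25,40): 15 bp
  [40,49): 9 bp
  [49,63): 14 bp
  [63,71): 8 bp
  [71,78): 7 bp
  [78,87): 9 bp
  [87,92): 5 bp
  [92,107): 15 bp
  [107,118): 11 bp
  [118,130): 12 bp
  [130,141): 11 bp
  [141,164): 23 bp
  [164,175): 11 bp
  [175,186): 11 bp
  [186,193): 7 bp
  [193,202): 9 bp
  [202,211): 9 bp
  [211,214): 3 bp
  [214,219): 5 bp
  [219,233): 14 bp
  [233,237): 4 bp
  [237,249): 12 bp
  [249,257): 8 bp
  [257,262): 5 bp
  [262,274): 12 bp
  [274,278): 4 bp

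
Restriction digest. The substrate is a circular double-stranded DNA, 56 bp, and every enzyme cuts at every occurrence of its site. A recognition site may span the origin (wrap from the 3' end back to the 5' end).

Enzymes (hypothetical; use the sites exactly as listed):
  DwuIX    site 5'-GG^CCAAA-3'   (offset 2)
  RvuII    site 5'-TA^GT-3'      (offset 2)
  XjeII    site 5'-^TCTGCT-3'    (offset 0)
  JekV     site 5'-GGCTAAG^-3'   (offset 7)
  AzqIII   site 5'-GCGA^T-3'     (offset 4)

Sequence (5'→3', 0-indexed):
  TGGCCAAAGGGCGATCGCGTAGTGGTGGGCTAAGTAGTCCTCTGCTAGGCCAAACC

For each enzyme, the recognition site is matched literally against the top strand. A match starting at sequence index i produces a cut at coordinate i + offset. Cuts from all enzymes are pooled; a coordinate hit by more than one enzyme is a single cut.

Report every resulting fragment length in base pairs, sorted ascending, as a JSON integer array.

Scan for sites:
  DwuIX GGCCAAA/2: at [1, 47] ⇒ [3, 49]
  RvuII TAGT/2: at [19, 34] ⇒ [21, 36]
  XjeII TCTGCT/0: at [40] ⇒ [40]
  JekV GGCTAAG/7: at [27] ⇒ [34]
  AzqIII GCGAT/4: at [10] ⇒ [14]

All cut coordinates (distinct, sorted): [3, 14, 21, 34, 36, 40, 49]

Fragment lengths:
  3→14: 11 bp
  14→21: 7 bp
  21→34: 13 bp
  34→36: 2 bp
  36→40: 4 bp
  40→49: 9 bp
  49→3 (wrap): 56-49+3 = 10 bp

[2,4,7,9,10,11,13]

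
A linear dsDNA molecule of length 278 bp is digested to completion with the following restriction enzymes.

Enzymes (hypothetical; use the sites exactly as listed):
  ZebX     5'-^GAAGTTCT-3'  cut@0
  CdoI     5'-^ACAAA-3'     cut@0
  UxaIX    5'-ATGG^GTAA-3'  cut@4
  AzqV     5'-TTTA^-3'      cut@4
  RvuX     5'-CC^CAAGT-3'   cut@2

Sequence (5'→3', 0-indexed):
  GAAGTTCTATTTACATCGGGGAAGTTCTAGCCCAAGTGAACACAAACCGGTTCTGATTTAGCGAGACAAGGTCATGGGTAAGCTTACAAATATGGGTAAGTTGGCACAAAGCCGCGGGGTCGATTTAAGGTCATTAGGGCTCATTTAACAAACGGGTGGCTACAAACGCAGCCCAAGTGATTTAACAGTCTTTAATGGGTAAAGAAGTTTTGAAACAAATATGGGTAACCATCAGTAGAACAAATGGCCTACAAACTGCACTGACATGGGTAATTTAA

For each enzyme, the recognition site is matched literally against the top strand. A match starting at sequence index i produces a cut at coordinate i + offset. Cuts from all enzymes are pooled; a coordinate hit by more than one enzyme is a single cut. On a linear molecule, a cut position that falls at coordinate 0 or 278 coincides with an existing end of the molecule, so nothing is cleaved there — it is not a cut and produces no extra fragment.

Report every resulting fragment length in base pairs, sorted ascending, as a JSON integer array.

Site scan:
  ZebX (GAAGTTCT, off=0): starts [0, 20] → cuts [20] (position 0 is a terminus of the linear molecule — no cut)
  CdoI (ACAAA, off=0): starts [41, 85, 105, 147, 161, 214, 239, 250] → cuts [41, 85, 105, 147, 161, 214, 239, 250]
  UxaIX (ATGGGTAA, off=4): starts [73, 91, 194, 220, 265] → cuts [77, 95, 198, 224, 269]
  AzqV (TTTA, off=4): starts [9, 56, 123, 143, 180, 190, 273] → cuts [13, 60, 127, 147, 184, 194, 277]
  RvuX (CCCAAGT, off=2): starts [30, 171] → cuts [32, 173]

Pooled cuts: [13, 20, 32, 41, 60, 77, 85, 95, 105, 127, 147, 161, 173, 184, 194, 198, 214, 224, 239, 250, 269, 277]

Fragment lengths:
  [0,13): 13 bp
  [13,20): 7 bp
  [20,32): 12 bp
  [32,41): 9 bp
  [41,60): 19 bp
  [60,77): 17 bp
  [77,85): 8 bp
  [85,95): 10 bp
  [95,105): 10 bp
  [105,127): 22 bp
  [127,147): 20 bp
  [147,161): 14 bp
  [161,173): 12 bp
  [173,184): 11 bp
  [184,194): 10 bp
  [194,198): 4 bp
  [198,214): 16 bp
  [214,224): 10 bp
  [224,239): 15 bp
  [239,250): 11 bp
  [250,269): 19 bp
  [269,277): 8 bp
  [277,278): 1 bp

[1,4,7,8,8,9,10,10,10,10,11,11,12,12,13,14,15,16,17,19,19,20,22]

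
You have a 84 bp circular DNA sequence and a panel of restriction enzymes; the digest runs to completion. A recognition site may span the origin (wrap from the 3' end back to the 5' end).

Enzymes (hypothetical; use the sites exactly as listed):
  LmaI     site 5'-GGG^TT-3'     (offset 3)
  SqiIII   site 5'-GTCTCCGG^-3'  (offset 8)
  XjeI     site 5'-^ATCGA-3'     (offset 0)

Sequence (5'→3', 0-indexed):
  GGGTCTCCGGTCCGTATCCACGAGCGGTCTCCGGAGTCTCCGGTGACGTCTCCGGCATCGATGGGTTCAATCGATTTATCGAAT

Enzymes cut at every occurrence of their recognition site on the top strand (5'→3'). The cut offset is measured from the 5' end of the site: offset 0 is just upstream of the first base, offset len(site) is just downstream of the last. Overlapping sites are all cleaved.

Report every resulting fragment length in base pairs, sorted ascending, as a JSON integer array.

Scan for sites:
  LmaI GGGTT/3: at [62] ⇒ [65]
  SqiIII GTCTCCGG/8: at [2, 26, 35, 47] ⇒ [10, 34, 43, 55]
  XjeI ATCGA/0: at [56, 69, 77] ⇒ [56, 69, 77]

All cut coordinates (distinct, sorted): [10, 34, 43, 55, 56, 65, 69, 77]

Fragments:
  10→34: 24 bp
  34→43: 9 bp
  43→55: 12 bp
  55→56: 1 bp
  56→65: 9 bp
  65→69: 4 bp
  69→77: 8 bp
  77→10 (wrap): 84-77+10 = 17 bp

[1,4,8,9,9,12,17,24]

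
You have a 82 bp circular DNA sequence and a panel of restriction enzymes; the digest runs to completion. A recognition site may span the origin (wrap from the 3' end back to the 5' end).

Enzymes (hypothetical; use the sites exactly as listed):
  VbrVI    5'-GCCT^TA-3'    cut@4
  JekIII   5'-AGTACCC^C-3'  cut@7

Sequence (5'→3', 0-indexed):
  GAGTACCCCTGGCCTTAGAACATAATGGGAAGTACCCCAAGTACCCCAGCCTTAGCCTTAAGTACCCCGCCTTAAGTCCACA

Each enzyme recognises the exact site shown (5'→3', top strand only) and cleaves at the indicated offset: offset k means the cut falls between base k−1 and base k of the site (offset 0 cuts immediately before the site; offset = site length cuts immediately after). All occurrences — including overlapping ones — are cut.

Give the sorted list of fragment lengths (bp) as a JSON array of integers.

Scan for sites:
  VbrVI GCCTTA/4: at [11, 48, 54, 68] ⇒ [15, 52, 58, 72]
  JekIII AGTACCCC/7: at [1, 30, 39, 60] ⇒ [8, 37, 46, 67]

Pooled cuts: [8, 15, 37, 46, 52, 58, 67, 72]

Fragments:
  8→15: 7 bp
  15→37: 22 bp
  37→46: 9 bp
  46→52: 6 bp
  52→58: 6 bp
  58→67: 9 bp
  67→72: 5 bp
  72→8 (wrap): 82-72+8 = 18 bp

[5,6,6,7,9,9,18,22]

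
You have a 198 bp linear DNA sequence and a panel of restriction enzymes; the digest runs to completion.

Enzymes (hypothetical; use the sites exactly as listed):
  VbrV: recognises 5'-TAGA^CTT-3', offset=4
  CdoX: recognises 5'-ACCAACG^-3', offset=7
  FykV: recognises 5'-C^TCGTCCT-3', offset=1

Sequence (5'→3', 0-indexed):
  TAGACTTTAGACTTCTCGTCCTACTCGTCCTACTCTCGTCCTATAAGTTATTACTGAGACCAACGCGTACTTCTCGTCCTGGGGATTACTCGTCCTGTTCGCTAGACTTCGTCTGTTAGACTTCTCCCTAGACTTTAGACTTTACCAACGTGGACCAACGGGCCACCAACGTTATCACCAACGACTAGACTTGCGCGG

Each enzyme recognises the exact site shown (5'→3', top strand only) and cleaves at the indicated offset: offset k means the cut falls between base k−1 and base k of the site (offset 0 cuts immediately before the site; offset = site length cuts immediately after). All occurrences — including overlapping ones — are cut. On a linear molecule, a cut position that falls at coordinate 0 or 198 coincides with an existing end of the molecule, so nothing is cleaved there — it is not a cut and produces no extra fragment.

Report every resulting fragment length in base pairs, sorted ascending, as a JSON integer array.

[4,4,6,7,7,8,9,9,10,11,11,11,12,12,14,16,17,30]

Scan for sites:
  VbrV TAGACTT/4: at [0, 7, 102, 116, 128, 135, 185] ⇒ [4, 11, 106, 120, 132, 139, 189]
  CdoX ACCAACG/7: at [58, 143, 153, 164, 176] ⇒ [65, 150, 160, 171, 183]
  FykV CTCGTCCT/1: at [14, 23, 34, 72, 88] ⇒ [15, 24, 35, 73, 89]

All cut coordinates (distinct, sorted): [4, 11, 15, 24, 35, 65, 73, 89, 106, 120, 132, 139, 150, 160, 171, 183, 189]

Fragments:
  [0,4): 4 bp
  [4,11): 7 bp
  [11,15): 4 bp
  [15,24): 9 bp
  [24,35): 11 bp
  [35,65): 30 bp
  [65,73): 8 bp
  [73,89): 16 bp
  [89,106): 17 bp
  [106,120): 14 bp
  [120,132): 12 bp
  [132,139): 7 bp
  [139,150): 11 bp
  [150,160): 10 bp
  [160,171): 11 bp
  [171,183): 12 bp
  [183,189): 6 bp
  [189,198): 9 bp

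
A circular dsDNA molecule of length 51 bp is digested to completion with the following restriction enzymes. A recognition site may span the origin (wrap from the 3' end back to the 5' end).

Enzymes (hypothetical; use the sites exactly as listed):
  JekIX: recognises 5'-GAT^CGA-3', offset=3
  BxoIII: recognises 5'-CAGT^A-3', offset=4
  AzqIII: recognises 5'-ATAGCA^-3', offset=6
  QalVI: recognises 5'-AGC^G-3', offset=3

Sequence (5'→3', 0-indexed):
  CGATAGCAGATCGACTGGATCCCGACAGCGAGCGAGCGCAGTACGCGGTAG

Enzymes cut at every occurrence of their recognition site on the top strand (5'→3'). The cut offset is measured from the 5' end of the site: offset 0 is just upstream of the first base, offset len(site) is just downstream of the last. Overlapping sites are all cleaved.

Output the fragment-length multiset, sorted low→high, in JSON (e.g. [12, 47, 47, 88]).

Per-enzyme occurrences:
  JekIX GATCGA/3: at [8] ⇒ [11]
  BxoIII CAGTA/4: at [38] ⇒ [42]
  AzqIII ATAGCA/6: at [2] ⇒ [8]
  QalVI AGCG/3: at [26, 30, 34, 49] ⇒ [1, 29, 33, 37]

Pooled cuts: [1, 8, 11, 29, 33, 37, 42]

Fragment lengths:
  1→8: 7 bp
  8→11: 3 bp
  11→29: 18 bp
  29→33: 4 bp
  33→37: 4 bp
  37→42: 5 bp
  42→1 (wrap): 51-42+1 = 10 bp

[3,4,4,5,7,10,18]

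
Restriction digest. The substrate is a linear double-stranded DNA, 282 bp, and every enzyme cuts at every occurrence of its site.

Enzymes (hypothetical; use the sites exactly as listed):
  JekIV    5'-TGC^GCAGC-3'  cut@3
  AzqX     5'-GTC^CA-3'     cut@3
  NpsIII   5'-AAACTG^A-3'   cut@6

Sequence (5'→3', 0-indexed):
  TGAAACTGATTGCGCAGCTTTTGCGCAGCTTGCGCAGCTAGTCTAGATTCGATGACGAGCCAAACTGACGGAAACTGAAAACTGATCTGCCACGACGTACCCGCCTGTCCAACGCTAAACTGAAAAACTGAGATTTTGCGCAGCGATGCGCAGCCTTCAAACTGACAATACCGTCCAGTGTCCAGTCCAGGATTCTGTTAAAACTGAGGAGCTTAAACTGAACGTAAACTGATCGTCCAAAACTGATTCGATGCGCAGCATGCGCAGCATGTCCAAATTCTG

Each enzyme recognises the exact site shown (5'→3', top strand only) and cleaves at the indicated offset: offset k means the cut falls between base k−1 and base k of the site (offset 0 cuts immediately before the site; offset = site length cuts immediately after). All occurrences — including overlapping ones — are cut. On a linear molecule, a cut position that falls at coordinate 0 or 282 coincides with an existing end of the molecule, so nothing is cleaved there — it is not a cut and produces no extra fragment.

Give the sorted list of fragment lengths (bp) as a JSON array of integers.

Scan for sites:
  JekIV TGCGCAGC/3: at [10, 21, 30, 136, 146, 251, 260] ⇒ [13, 24, 33, 139, 149, 254, 263]
  AzqX GTCCA/3: at [106, 172, 179, 184, 234, 270] ⇒ [109, 175, 182, 187, 237, 273]
  NpsIII AAACTGA/6: at [2, 61, 71, 78, 116, 124, 158, 200, 214, 225, 239] ⇒ [8, 67, 77, 84, 122, 130, 164, 206, 220, 231, 245]

All cut coordinates (distinct, sorted): [8, 13, 24, 33, 67, 77, 84, 109, 122, 130, 139, 149, 164, 175, 182, 187, 206, 220, 231, 237, 245, 254, 263, 273]

Fragment lengths:
  [0,8): 8 bp
  [8,13): 5 bp
  [13,24): 11 bp
  [24,33): 9 bp
  [33,67): 34 bp
  [67,77): 10 bp
  [77,84): 7 bp
  [84,109): 25 bp
  [109,122): 13 bp
  [122,130): 8 bp
  [130,139): 9 bp
  [139,149): 10 bp
  [149,164): 15 bp
  [164,175): 11 bp
  [175,182): 7 bp
  [182,187): 5 bp
  [187,206): 19 bp
  [206,220): 14 bp
  [220,231): 11 bp
  [231,237): 6 bp
  [237,245): 8 bp
  [245,254): 9 bp
  [254,263): 9 bp
  [263,273): 10 bp
  [273,282): 9 bp

[5,5,6,7,7,8,8,8,9,9,9,9,9,10,10,10,11,11,11,13,14,15,19,25,34]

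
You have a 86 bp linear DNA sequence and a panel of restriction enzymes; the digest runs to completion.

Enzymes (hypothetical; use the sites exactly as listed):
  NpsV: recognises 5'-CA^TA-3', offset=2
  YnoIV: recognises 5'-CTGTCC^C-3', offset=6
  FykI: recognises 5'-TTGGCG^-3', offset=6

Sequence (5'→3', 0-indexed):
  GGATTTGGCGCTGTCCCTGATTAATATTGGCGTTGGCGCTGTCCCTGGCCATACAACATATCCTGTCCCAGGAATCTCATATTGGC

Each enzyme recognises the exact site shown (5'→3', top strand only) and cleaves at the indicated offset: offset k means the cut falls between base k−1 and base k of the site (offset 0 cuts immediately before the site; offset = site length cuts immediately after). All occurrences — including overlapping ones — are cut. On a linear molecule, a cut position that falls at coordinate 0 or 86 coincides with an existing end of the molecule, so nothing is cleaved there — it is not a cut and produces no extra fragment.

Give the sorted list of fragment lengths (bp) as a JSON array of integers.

Site scan:
  NpsV CATA/2: at [49, 56, 77] ⇒ [51, 58, 79]
  YnoIV CTGTCCC/6: at [10, 38, 62] ⇒ [16, 44, 68]
  FykI TTGGCG/6: at [4, 26, 32] ⇒ [10, 32, 38]

All cut coordinates (distinct, sorted): [10, 16, 32, 38, 44, 51, 58, 68, 79]

Fragments:
  [0,10): 10 bp
  [10,16): 6 bp
  [16,32): 16 bp
  [32,38): 6 bp
  [38,44): 6 bp
  [44,51): 7 bp
  [51,58): 7 bp
  [58,68): 10 bp
  [68,79): 11 bp
  [79,86): 7 bp

[6,6,6,7,7,7,10,10,11,16]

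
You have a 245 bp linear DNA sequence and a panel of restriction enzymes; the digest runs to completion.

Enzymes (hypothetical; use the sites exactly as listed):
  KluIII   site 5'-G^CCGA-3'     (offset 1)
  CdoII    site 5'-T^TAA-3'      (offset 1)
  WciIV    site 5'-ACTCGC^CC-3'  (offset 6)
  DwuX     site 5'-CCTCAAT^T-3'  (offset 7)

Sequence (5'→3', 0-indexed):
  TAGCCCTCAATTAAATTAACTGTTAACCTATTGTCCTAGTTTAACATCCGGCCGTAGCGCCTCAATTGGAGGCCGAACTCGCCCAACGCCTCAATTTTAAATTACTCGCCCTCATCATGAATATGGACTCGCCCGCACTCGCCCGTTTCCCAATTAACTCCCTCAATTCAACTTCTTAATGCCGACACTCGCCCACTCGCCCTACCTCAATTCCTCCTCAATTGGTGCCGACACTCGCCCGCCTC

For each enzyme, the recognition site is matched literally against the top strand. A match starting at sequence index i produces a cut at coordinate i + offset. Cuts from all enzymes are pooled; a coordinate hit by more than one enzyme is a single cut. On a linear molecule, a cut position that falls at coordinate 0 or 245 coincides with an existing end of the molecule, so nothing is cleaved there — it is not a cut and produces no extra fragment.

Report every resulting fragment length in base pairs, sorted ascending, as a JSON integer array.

[2,5,5,5,6,7,7,8,9,10,10,11,11,11,11,11,12,12,13,13,18,23,25]

Scan for sites:
  KluIII (GCCGA, off=1): starts [71, 180, 226] → cuts [72, 181, 227]
  CdoII (TTAA, off=1): starts [10, 15, 22, 40, 96, 153, 175] → cuts [11, 16, 23, 41, 97, 154, 176]
  WciIV (ACTCGCCC, off=6): starts [76, 103, 126, 136, 186, 194, 232] → cuts [82, 109, 132, 142, 192, 200, 238]
  DwuX (CCTCAATT, off=7): starts [4, 59, 88, 160, 204, 215] → cuts [11, 66, 95, 167, 211, 222]

All cut coordinates (distinct, sorted): [11, 16, 23, 41, 66, 72, 82, 95, 97, 109, 132, 142, 154, 167, 176, 181, 192, 200, 211, 222, 227, 238]

Fragment lengths:
  [0,11): 11 bp
  [11,16): 5 bp
  [16,23): 7 bp
  [23,41): 18 bp
  [41,66): 25 bp
  [66,72): 6 bp
  [72,82): 10 bp
  [82,95): 13 bp
  [95,97): 2 bp
  [97,109): 12 bp
  [109,132): 23 bp
  [132,142): 10 bp
  [142,154): 12 bp
  [154,167): 13 bp
  [167,176): 9 bp
  [176,181): 5 bp
  [181,192): 11 bp
  [192,200): 8 bp
  [200,211): 11 bp
  [211,222): 11 bp
  [222,227): 5 bp
  [227,238): 11 bp
  [238,245): 7 bp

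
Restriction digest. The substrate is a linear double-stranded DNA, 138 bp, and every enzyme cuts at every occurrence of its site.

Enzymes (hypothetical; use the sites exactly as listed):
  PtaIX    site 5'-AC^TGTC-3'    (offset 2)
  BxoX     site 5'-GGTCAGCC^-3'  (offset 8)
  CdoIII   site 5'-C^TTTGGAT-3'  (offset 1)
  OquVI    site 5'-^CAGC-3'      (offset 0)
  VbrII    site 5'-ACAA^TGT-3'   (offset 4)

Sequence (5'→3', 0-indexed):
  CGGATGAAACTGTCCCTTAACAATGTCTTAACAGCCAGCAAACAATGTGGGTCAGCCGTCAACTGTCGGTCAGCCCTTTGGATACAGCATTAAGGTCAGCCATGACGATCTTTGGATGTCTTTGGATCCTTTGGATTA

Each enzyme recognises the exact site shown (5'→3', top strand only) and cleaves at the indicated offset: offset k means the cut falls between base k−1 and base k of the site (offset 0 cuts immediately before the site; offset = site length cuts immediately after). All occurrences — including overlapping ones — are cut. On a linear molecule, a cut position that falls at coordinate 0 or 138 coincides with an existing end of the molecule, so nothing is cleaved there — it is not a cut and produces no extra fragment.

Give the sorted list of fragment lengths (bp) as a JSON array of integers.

Per-enzyme occurrences:
  PtaIX ACTGTC/2: at [8, 61] ⇒ [10, 63]
  BxoX GGTCAGCC/8: at [49, 67, 93] ⇒ [57, 75, 101]
  CdoIII CTTTGGAT/1: at [75, 109, 119, 128] ⇒ [76, 110, 120, 129]
  OquVI CAGC/0: at [31, 35, 52, 70, 84, 96] ⇒ [31, 35, 52, 70, 84, 96]
  VbrII ACAATGT/4: at [19, 41] ⇒ [23, 45]

All cut coordinates (distinct, sorted): [10, 23, 31, 35, 45, 52, 57, 63, 70, 75, 76, 84, 96, 101, 110, 120, 129]

Fragment lengths:
  [0,10): 10 bp
  [10,23): 13 bp
  [23,31): 8 bp
  [31,35): 4 bp
  [35,45): 10 bp
  [45,52): 7 bp
  [52,57): 5 bp
  [57,63): 6 bp
  [63,70): 7 bp
  [70,75): 5 bp
  [75,76): 1 bp
  [76,84): 8 bp
  [84,96): 12 bp
  [96,101): 5 bp
  [101,110): 9 bp
  [110,120): 10 bp
  [120,129): 9 bp
  [129,138): 9 bp

[1,4,5,5,5,6,7,7,8,8,9,9,9,10,10,10,12,13]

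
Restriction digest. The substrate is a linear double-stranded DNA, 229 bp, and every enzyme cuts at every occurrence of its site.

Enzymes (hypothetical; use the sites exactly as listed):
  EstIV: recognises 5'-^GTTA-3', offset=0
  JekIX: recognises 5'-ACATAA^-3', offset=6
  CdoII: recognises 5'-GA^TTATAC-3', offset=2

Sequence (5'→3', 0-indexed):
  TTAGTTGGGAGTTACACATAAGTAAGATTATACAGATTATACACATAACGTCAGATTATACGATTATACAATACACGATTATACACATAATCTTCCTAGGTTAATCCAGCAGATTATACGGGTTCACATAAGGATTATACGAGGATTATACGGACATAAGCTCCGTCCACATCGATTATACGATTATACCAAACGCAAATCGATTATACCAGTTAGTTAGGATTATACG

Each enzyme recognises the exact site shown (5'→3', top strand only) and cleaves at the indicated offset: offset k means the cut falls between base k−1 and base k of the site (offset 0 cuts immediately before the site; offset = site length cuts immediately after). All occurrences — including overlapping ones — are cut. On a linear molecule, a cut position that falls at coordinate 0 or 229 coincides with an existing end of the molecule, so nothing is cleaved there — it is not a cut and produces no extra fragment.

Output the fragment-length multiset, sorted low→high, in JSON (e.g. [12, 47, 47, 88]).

[3,4,6,7,7,7,8,8,8,9,9,10,11,11,12,12,14,14,15,16,18,20]

Site scan:
  EstIV (GTTA, off=0): starts [10, 99, 211, 215] → cuts [10, 99, 211, 215]
  JekIX (ACATAA, off=6): starts [15, 42, 84, 125, 153] → cuts [21, 48, 90, 131, 159]
  CdoII (GATTATAC, off=2): starts [25, 34, 53, 61, 76, 111, 132, 143, 173, 181, 201, 220] → cuts [27, 36, 55, 63, 78, 113, 134, 145, 175, 183, 203, 222]

Pooled cuts: [10, 21, 27, 36, 48, 55, 63, 78, 90, 99, 113, 131, 134, 145, 159, 175, 183, 203, 211, 215, 222]

Fragment lengths:
  [0,10): 10 bp
  [10,21): 11 bp
  [21,27): 6 bp
  [27,36): 9 bp
  [36,48): 12 bp
  [48,55): 7 bp
  [55,63): 8 bp
  [63,78): 15 bp
  [78,90): 12 bp
  [90,99): 9 bp
  [99,113): 14 bp
  [113,131): 18 bp
  [131,134): 3 bp
  [134,145): 11 bp
  [145,159): 14 bp
  [159,175): 16 bp
  [175,183): 8 bp
  [183,203): 20 bp
  [203,211): 8 bp
  [211,215): 4 bp
  [215,222): 7 bp
  [222,229): 7 bp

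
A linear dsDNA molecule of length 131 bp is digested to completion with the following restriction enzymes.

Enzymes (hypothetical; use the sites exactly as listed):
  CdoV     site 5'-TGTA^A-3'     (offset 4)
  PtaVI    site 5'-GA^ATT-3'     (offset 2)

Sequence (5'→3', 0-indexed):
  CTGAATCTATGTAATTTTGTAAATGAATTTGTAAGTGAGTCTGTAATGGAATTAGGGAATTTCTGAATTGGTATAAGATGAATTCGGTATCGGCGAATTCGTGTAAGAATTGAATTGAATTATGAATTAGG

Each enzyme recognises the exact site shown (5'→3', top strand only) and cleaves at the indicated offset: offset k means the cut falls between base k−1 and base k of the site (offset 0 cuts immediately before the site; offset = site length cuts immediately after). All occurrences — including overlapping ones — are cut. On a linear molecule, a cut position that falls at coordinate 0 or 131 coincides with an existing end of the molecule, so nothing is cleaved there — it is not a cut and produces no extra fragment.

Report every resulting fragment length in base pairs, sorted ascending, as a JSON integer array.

[3,5,5,5,5,6,7,7,8,8,8,9,12,13,15,15]

Scan for sites:
  CdoV (TGTAA, off=4): starts [9, 17, 29, 41, 101] → cuts [13, 21, 33, 45, 105]
  PtaVI (GAATT, off=2): starts [24, 48, 56, 64, 79, 94, 106, 111, 116, 123] → cuts [26, 50, 58, 66, 81, 96, 108, 113, 118, 125]

All cut coordinates (distinct, sorted): [13, 21, 26, 33, 45, 50, 58, 66, 81, 96, 105, 108, 113, 118, 125]

Fragments:
  [0,13): 13 bp
  [13,21): 8 bp
  [21,26): 5 bp
  [26,33): 7 bp
  [33,45): 12 bp
  [45,50): 5 bp
  [50,58): 8 bp
  [58,66): 8 bp
  [66,81): 15 bp
  [81,96): 15 bp
  [96,105): 9 bp
  [105,108): 3 bp
  [108,113): 5 bp
  [113,118): 5 bp
  [118,125): 7 bp
  [125,131): 6 bp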